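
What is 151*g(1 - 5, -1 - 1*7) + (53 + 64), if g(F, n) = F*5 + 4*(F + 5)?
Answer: -2299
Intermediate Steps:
g(F, n) = 20 + 9*F (g(F, n) = 5*F + 4*(5 + F) = 5*F + (20 + 4*F) = 20 + 9*F)
151*g(1 - 5, -1 - 1*7) + (53 + 64) = 151*(20 + 9*(1 - 5)) + (53 + 64) = 151*(20 + 9*(-4)) + 117 = 151*(20 - 36) + 117 = 151*(-16) + 117 = -2416 + 117 = -2299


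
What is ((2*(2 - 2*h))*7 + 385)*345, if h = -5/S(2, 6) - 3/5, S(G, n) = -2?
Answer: 124131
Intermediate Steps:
h = 19/10 (h = -5/(-2) - 3/5 = -5*(-½) - 3*⅕ = 5/2 - ⅗ = 19/10 ≈ 1.9000)
((2*(2 - 2*h))*7 + 385)*345 = ((2*(2 - 2*19/10))*7 + 385)*345 = ((2*(2 - 19/5))*7 + 385)*345 = ((2*(-9/5))*7 + 385)*345 = (-18/5*7 + 385)*345 = (-126/5 + 385)*345 = (1799/5)*345 = 124131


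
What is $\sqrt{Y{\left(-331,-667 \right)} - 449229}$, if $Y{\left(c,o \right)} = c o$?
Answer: $2 i \sqrt{57113} \approx 477.97 i$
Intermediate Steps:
$\sqrt{Y{\left(-331,-667 \right)} - 449229} = \sqrt{\left(-331\right) \left(-667\right) - 449229} = \sqrt{220777 - 449229} = \sqrt{-228452} = 2 i \sqrt{57113}$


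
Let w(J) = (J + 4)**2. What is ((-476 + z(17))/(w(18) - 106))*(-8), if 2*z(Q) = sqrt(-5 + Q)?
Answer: 272/27 - 4*sqrt(3)/189 ≈ 10.037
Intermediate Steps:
z(Q) = sqrt(-5 + Q)/2
w(J) = (4 + J)**2
((-476 + z(17))/(w(18) - 106))*(-8) = ((-476 + sqrt(-5 + 17)/2)/((4 + 18)**2 - 106))*(-8) = ((-476 + sqrt(12)/2)/(22**2 - 106))*(-8) = ((-476 + (2*sqrt(3))/2)/(484 - 106))*(-8) = ((-476 + sqrt(3))/378)*(-8) = ((-476 + sqrt(3))*(1/378))*(-8) = (-34/27 + sqrt(3)/378)*(-8) = 272/27 - 4*sqrt(3)/189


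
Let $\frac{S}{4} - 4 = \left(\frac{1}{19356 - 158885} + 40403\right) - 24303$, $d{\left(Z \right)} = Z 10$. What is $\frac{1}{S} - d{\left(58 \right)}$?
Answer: $- \frac{5212981895271}{8987900060} \approx -580.0$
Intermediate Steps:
$d{\left(Z \right)} = 10 Z$
$S = \frac{8987900060}{139529}$ ($S = 16 + 4 \left(\left(\frac{1}{19356 - 158885} + 40403\right) - 24303\right) = 16 + 4 \left(\left(\frac{1}{-139529} + 40403\right) - 24303\right) = 16 + 4 \left(\left(- \frac{1}{139529} + 40403\right) - 24303\right) = 16 + 4 \left(\frac{5637390186}{139529} - 24303\right) = 16 + 4 \cdot \frac{2246416899}{139529} = 16 + \frac{8985667596}{139529} = \frac{8987900060}{139529} \approx 64416.0$)
$\frac{1}{S} - d{\left(58 \right)} = \frac{1}{\frac{8987900060}{139529}} - 10 \cdot 58 = \frac{139529}{8987900060} - 580 = - \frac{5212981895271}{8987900060}$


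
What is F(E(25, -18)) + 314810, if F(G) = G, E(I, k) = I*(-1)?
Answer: 314785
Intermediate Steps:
E(I, k) = -I
F(E(25, -18)) + 314810 = -1*25 + 314810 = -25 + 314810 = 314785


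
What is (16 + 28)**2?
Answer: 1936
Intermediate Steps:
(16 + 28)**2 = 44**2 = 1936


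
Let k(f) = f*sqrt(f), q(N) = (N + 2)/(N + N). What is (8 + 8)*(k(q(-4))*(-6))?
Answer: -12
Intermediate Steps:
q(N) = (2 + N)/(2*N) (q(N) = (2 + N)/((2*N)) = (2 + N)*(1/(2*N)) = (2 + N)/(2*N))
k(f) = f**(3/2)
(8 + 8)*(k(q(-4))*(-6)) = (8 + 8)*(((1/2)*(2 - 4)/(-4))**(3/2)*(-6)) = 16*(((1/2)*(-1/4)*(-2))**(3/2)*(-6)) = 16*((1/4)**(3/2)*(-6)) = 16*((1/8)*(-6)) = 16*(-3/4) = -12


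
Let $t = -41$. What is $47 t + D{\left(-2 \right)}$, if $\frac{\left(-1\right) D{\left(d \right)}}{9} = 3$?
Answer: $-1954$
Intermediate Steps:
$D{\left(d \right)} = -27$ ($D{\left(d \right)} = \left(-9\right) 3 = -27$)
$47 t + D{\left(-2 \right)} = 47 \left(-41\right) - 27 = -1927 - 27 = -1954$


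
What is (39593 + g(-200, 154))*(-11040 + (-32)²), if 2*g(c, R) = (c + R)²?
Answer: -407160416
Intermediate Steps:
g(c, R) = (R + c)²/2 (g(c, R) = (c + R)²/2 = (R + c)²/2)
(39593 + g(-200, 154))*(-11040 + (-32)²) = (39593 + (154 - 200)²/2)*(-11040 + (-32)²) = (39593 + (½)*(-46)²)*(-11040 + 1024) = (39593 + (½)*2116)*(-10016) = (39593 + 1058)*(-10016) = 40651*(-10016) = -407160416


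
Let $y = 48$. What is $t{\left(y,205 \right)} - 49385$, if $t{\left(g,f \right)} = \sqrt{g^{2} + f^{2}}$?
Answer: $-49385 + \sqrt{44329} \approx -49174.0$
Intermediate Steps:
$t{\left(g,f \right)} = \sqrt{f^{2} + g^{2}}$
$t{\left(y,205 \right)} - 49385 = \sqrt{205^{2} + 48^{2}} - 49385 = \sqrt{42025 + 2304} - 49385 = \sqrt{44329} - 49385 = -49385 + \sqrt{44329}$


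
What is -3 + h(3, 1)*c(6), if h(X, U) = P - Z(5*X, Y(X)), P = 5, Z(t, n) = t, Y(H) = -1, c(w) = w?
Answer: -63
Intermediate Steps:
h(X, U) = 5 - 5*X
-3 + h(3, 1)*c(6) = -3 + (5 - 5*3)*6 = -3 + (5 - 15)*6 = -3 - 10*6 = -3 - 60 = -63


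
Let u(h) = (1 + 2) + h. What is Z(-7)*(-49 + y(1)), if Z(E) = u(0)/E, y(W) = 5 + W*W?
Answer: 129/7 ≈ 18.429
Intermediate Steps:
u(h) = 3 + h
y(W) = 5 + W**2
Z(E) = 3/E (Z(E) = (3 + 0)/E = 3/E)
Z(-7)*(-49 + y(1)) = (3/(-7))*(-49 + (5 + 1**2)) = (3*(-1/7))*(-49 + (5 + 1)) = -3*(-49 + 6)/7 = -3/7*(-43) = 129/7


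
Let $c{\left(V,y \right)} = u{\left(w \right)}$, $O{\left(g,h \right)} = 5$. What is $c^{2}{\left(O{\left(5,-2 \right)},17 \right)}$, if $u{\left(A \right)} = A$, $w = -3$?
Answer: $9$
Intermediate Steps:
$c{\left(V,y \right)} = -3$
$c^{2}{\left(O{\left(5,-2 \right)},17 \right)} = \left(-3\right)^{2} = 9$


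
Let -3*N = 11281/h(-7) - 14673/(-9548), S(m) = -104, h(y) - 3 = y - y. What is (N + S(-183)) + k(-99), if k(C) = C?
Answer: -125199203/85932 ≈ -1457.0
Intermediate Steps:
h(y) = 3 (h(y) = 3 + (y - y) = 3 + 0 = 3)
N = -107755007/85932 (N = -(11281/3 - 14673/(-9548))/3 = -(11281*(⅓) - 14673*(-1/9548))/3 = -(11281/3 + 14673/9548)/3 = -⅓*107755007/28644 = -107755007/85932 ≈ -1254.0)
(N + S(-183)) + k(-99) = (-107755007/85932 - 104) - 99 = -116691935/85932 - 99 = -125199203/85932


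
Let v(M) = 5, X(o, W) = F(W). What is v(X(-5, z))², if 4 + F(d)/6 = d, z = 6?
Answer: 25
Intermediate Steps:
F(d) = -24 + 6*d
X(o, W) = -24 + 6*W
v(X(-5, z))² = 5² = 25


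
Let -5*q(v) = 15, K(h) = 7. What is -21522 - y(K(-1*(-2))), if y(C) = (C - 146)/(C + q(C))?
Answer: -85949/4 ≈ -21487.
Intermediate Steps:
q(v) = -3 (q(v) = -⅕*15 = -3)
y(C) = (-146 + C)/(-3 + C) (y(C) = (C - 146)/(C - 3) = (-146 + C)/(-3 + C))
-21522 - y(K(-1*(-2))) = -21522 - (-146 + 7)/(-3 + 7) = -21522 - (-139)/4 = -21522 - 1*(-139/4) = -21522 + 139/4 = -85949/4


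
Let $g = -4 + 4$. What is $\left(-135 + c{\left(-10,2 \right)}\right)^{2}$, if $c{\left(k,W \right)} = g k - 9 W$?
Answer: $23409$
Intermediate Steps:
$g = 0$
$c{\left(k,W \right)} = - 9 W$ ($c{\left(k,W \right)} = 0 k - 9 W = 0 - 9 W = - 9 W$)
$\left(-135 + c{\left(-10,2 \right)}\right)^{2} = \left(-135 - 18\right)^{2} = \left(-153\right)^{2} = 23409$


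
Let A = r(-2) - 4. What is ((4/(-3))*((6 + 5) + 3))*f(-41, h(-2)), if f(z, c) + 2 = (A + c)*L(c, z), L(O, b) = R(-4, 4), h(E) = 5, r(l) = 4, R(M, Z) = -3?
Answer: 952/3 ≈ 317.33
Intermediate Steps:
L(O, b) = -3
A = 0 (A = 4 - 4 = 0)
f(z, c) = -2 - 3*c (f(z, c) = -2 + (0 + c)*(-3) = -2 + c*(-3) = -2 - 3*c)
((4/(-3))*((6 + 5) + 3))*f(-41, h(-2)) = ((4/(-3))*((6 + 5) + 3))*(-2 - 3*5) = ((4*(-⅓))*(11 + 3))*(-2 - 15) = -4/3*14*(-17) = -56/3*(-17) = 952/3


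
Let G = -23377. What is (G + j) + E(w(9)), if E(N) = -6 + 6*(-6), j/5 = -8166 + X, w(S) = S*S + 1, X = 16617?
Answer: 18836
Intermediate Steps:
w(S) = 1 + S**2 (w(S) = S**2 + 1 = 1 + S**2)
j = 42255 (j = 5*(-8166 + 16617) = 5*8451 = 42255)
E(N) = -42 (E(N) = -6 - 36 = -42)
(G + j) + E(w(9)) = (-23377 + 42255) - 42 = 18878 - 42 = 18836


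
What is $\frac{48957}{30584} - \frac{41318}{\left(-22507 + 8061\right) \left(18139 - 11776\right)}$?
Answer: $\frac{2250693058049}{1405639080216} \approx 1.6012$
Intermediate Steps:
$\frac{48957}{30584} - \frac{41318}{\left(-22507 + 8061\right) \left(18139 - 11776\right)} = 48957 \cdot \frac{1}{30584} - \frac{41318}{\left(-14446\right) 6363} = \frac{48957}{30584} - \frac{41318}{-91919898} = \frac{48957}{30584} - - \frac{20659}{45959949} = \frac{48957}{30584} + \frac{20659}{45959949} = \frac{2250693058049}{1405639080216}$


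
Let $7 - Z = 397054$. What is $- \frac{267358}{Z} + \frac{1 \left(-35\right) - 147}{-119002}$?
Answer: $\frac{175210985}{259612017} \approx 0.6749$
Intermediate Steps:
$Z = -397047$ ($Z = 7 - 397054 = -397047$)
$- \frac{267358}{Z} + \frac{1 \left(-35\right) - 147}{-119002} = - \frac{267358}{-397047} + \frac{1 \left(-35\right) - 147}{-119002} = \left(-267358\right) \left(- \frac{1}{397047}\right) + \left(-35 - 147\right) \left(- \frac{1}{119002}\right) = \frac{38194}{56721} - - \frac{7}{4577} = \frac{38194}{56721} + \frac{7}{4577} = \frac{175210985}{259612017}$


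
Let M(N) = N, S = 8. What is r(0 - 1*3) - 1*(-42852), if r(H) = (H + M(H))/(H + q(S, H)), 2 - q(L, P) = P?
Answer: 42849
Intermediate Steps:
q(L, P) = 2 - P
r(H) = H (r(H) = (H + H)/(H + (2 - H)) = (2*H)/2 = (2*H)*(1/2) = H)
r(0 - 1*3) - 1*(-42852) = (0 - 1*3) - 1*(-42852) = (0 - 3) + 42852 = -3 + 42852 = 42849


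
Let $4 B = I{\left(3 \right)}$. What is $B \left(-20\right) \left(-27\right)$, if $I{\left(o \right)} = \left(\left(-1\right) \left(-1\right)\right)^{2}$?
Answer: $135$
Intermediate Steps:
$I{\left(o \right)} = 1$ ($I{\left(o \right)} = 1^{2} = 1$)
$B = \frac{1}{4}$ ($B = \frac{1}{4} \cdot 1 = \frac{1}{4} \approx 0.25$)
$B \left(-20\right) \left(-27\right) = \frac{1}{4} \left(-20\right) \left(-27\right) = \left(-5\right) \left(-27\right) = 135$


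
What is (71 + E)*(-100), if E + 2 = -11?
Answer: -5800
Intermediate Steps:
E = -13 (E = -2 - 11 = -13)
(71 + E)*(-100) = (71 - 13)*(-100) = 58*(-100) = -5800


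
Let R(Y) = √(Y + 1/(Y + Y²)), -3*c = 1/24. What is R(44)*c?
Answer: -√4791655/23760 ≈ -0.092129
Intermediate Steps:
c = -1/72 (c = -⅓/24 = -⅓*1/24 = -1/72 ≈ -0.013889)
R(44)*c = √((1 + 44²*(1 + 44))/(44*(1 + 44)))*(-1/72) = √((1/44)*(1 + 1936*45)/45)*(-1/72) = √((1/44)*(1/45)*(1 + 87120))*(-1/72) = √((1/44)*(1/45)*87121)*(-1/72) = √(87121/1980)*(-1/72) = (√4791655/330)*(-1/72) = -√4791655/23760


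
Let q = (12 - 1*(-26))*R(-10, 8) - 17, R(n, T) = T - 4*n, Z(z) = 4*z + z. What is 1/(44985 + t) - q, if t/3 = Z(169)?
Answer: -85868639/47520 ≈ -1807.0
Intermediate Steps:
Z(z) = 5*z
t = 2535 (t = 3*(5*169) = 3*845 = 2535)
q = 1807 (q = (12 - 1*(-26))*(8 - 4*(-10)) - 17 = (12 + 26)*(8 + 40) - 17 = 38*48 - 17 = 1824 - 17 = 1807)
1/(44985 + t) - q = 1/(44985 + 2535) - 1*1807 = 1/47520 - 1807 = -85868639/47520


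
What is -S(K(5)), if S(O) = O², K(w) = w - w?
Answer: 0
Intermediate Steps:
K(w) = 0
-S(K(5)) = -1*0² = -1*0 = 0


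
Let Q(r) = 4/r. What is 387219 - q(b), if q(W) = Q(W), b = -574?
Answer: 111131855/287 ≈ 3.8722e+5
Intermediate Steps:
q(W) = 4/W
387219 - q(b) = 387219 - 4/(-574) = 387219 - 4*(-1)/574 = 387219 - 1*(-2/287) = 387219 + 2/287 = 111131855/287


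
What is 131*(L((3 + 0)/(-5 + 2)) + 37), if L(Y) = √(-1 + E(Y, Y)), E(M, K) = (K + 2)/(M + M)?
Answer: 4847 + 131*I*√6/2 ≈ 4847.0 + 160.44*I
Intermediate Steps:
E(M, K) = (2 + K)/(2*M) (E(M, K) = (2 + K)/((2*M)) = (2 + K)*(1/(2*M)) = (2 + K)/(2*M))
L(Y) = √(-1 + (2 + Y)/(2*Y))
131*(L((3 + 0)/(-5 + 2)) + 37) = 131*(√2*√((2 - (3 + 0)/(-5 + 2))/(((3 + 0)/(-5 + 2))))/2 + 37) = 131*(√2*√((2 - 3/(-3))/((3/(-3))))/2 + 37) = 131*(√2*√((2 - 3*(-1)/3)/((3*(-⅓))))/2 + 37) = 131*(√2*√((2 - 1*(-1))/(-1))/2 + 37) = 131*(√2*√(-(2 + 1))/2 + 37) = 131*(√2*√(-1*3)/2 + 37) = 131*(√2*√(-3)/2 + 37) = 131*(√2*(I*√3)/2 + 37) = 131*(I*√6/2 + 37) = 131*(37 + I*√6/2) = 4847 + 131*I*√6/2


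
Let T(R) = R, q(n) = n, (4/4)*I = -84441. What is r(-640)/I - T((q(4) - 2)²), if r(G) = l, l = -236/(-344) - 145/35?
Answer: -203331847/50833482 ≈ -4.0000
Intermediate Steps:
I = -84441
l = -2081/602 (l = -236*(-1/344) - 145*1/35 = 59/86 - 29/7 = -2081/602 ≈ -3.4568)
r(G) = -2081/602
r(-640)/I - T((q(4) - 2)²) = -2081/602/(-84441) - (4 - 2)² = -2081/602*(-1/84441) - 1*2² = 2081/50833482 - 1*4 = 2081/50833482 - 4 = -203331847/50833482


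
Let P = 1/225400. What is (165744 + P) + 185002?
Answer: 79058148401/225400 ≈ 3.5075e+5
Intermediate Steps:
P = 1/225400 ≈ 4.4366e-6
(165744 + P) + 185002 = (165744 + 1/225400) + 185002 = 37358697601/225400 + 185002 = 79058148401/225400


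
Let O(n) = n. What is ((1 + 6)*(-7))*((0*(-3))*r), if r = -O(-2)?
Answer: 0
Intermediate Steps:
r = 2 (r = -1*(-2) = 2)
((1 + 6)*(-7))*((0*(-3))*r) = ((1 + 6)*(-7))*((0*(-3))*2) = (7*(-7))*(0*2) = -49*0 = 0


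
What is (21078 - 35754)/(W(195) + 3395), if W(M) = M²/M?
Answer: -7338/1795 ≈ -4.0880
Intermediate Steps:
W(M) = M
(21078 - 35754)/(W(195) + 3395) = (21078 - 35754)/(195 + 3395) = -14676/3590 = -14676*1/3590 = -7338/1795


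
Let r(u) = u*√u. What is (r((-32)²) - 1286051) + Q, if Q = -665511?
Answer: -1918794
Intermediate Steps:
r(u) = u^(3/2)
(r((-32)²) - 1286051) + Q = (((-32)²)^(3/2) - 1286051) - 665511 = (1024^(3/2) - 1286051) - 665511 = (32768 - 1286051) - 665511 = -1253283 - 665511 = -1918794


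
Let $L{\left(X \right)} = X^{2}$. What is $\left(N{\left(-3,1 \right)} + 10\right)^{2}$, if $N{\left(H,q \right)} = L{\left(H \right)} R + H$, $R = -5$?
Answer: $1444$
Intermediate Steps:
$N{\left(H,q \right)} = H - 5 H^{2}$ ($N{\left(H,q \right)} = H^{2} \left(-5\right) + H = - 5 H^{2} + H = H - 5 H^{2}$)
$\left(N{\left(-3,1 \right)} + 10\right)^{2} = \left(- 3 \left(1 - -15\right) + 10\right)^{2} = \left(- 3 \left(1 + 15\right) + 10\right)^{2} = \left(\left(-3\right) 16 + 10\right)^{2} = \left(-48 + 10\right)^{2} = \left(-38\right)^{2} = 1444$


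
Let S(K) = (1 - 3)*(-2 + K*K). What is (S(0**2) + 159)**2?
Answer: 26569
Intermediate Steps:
S(K) = 4 - 2*K**2 (S(K) = -2*(-2 + K**2) = 4 - 2*K**2)
(S(0**2) + 159)**2 = ((4 - 2*(0**2)**2) + 159)**2 = ((4 - 2*0**2) + 159)**2 = ((4 - 2*0) + 159)**2 = ((4 + 0) + 159)**2 = (4 + 159)**2 = 163**2 = 26569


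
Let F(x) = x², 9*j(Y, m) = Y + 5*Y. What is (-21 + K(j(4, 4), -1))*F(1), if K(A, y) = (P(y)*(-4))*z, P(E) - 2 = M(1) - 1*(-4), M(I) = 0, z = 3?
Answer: -93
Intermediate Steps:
P(E) = 6 (P(E) = 2 + (0 - 1*(-4)) = 2 + (0 + 4) = 2 + 4 = 6)
j(Y, m) = 2*Y/3 (j(Y, m) = (Y + 5*Y)/9 = (6*Y)/9 = 2*Y/3)
K(A, y) = -72 (K(A, y) = (6*(-4))*3 = -24*3 = -72)
(-21 + K(j(4, 4), -1))*F(1) = (-21 - 72)*1² = -93*1 = -93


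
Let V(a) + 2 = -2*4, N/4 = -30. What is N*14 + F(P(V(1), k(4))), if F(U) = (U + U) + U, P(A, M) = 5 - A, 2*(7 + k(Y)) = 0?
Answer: -1635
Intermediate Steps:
N = -120 (N = 4*(-30) = -120)
V(a) = -10 (V(a) = -2 - 2*4 = -2 - 8 = -10)
k(Y) = -7 (k(Y) = -7 + (½)*0 = -7 + 0 = -7)
F(U) = 3*U (F(U) = 2*U + U = 3*U)
N*14 + F(P(V(1), k(4))) = -120*14 + 3*(5 - 1*(-10)) = -1680 + 3*(5 + 10) = -1680 + 3*15 = -1680 + 45 = -1635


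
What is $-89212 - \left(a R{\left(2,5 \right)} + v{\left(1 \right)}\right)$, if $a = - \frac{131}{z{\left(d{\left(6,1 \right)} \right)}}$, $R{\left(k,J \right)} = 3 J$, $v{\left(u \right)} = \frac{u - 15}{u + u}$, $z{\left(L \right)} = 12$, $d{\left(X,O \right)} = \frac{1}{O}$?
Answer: $- \frac{356165}{4} \approx -89041.0$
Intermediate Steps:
$v{\left(u \right)} = \frac{-15 + u}{2 u}$
$a = - \frac{131}{12} \approx -10.917$
$-89212 - \left(a R{\left(2,5 \right)} + v{\left(1 \right)}\right) = -89212 - \left(- \frac{131 \cdot 3 \cdot 5}{12} + \frac{-15 + 1}{2 \cdot 1}\right) = -89212 - \left(\left(- \frac{131}{12}\right) 15 + \frac{1}{2} \cdot 1 \left(-14\right)\right) = -89212 - \left(- \frac{655}{4} - 7\right) = -89212 - - \frac{683}{4} = -89212 + \frac{683}{4} = - \frac{356165}{4}$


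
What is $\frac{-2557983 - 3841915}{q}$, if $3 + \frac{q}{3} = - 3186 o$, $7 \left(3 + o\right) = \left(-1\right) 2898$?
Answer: $- \frac{6399898}{3985677} \approx -1.6057$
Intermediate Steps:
$o = -417$ ($o = -3 + \frac{\left(-1\right) 2898}{7} = -3 + \frac{1}{7} \left(-2898\right) = -3 - 414 = -417$)
$q = 3985677$ ($q = -9 + 3 \left(\left(-3186\right) \left(-417\right)\right) = -9 + 3 \cdot 1328562 = -9 + 3985686 = 3985677$)
$\frac{-2557983 - 3841915}{q} = \frac{-2557983 - 3841915}{3985677} = \left(-2557983 - 3841915\right) \frac{1}{3985677} = \left(-6399898\right) \frac{1}{3985677} = - \frac{6399898}{3985677}$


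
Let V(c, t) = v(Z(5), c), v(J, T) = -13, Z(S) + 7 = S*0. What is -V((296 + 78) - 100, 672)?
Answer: 13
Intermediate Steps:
Z(S) = -7 (Z(S) = -7 + S*0 = -7 + 0 = -7)
V(c, t) = -13
-V((296 + 78) - 100, 672) = -1*(-13) = 13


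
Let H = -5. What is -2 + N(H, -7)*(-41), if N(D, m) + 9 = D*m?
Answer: -1068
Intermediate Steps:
N(D, m) = -9 + D*m
-2 + N(H, -7)*(-41) = -2 + (-9 - 5*(-7))*(-41) = -2 + (-9 + 35)*(-41) = -2 + 26*(-41) = -2 - 1066 = -1068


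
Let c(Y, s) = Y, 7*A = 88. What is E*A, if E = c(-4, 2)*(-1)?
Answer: 352/7 ≈ 50.286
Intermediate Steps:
A = 88/7 (A = (⅐)*88 = 88/7 ≈ 12.571)
E = 4 (E = -4*(-1) = 4)
E*A = 4*(88/7) = 352/7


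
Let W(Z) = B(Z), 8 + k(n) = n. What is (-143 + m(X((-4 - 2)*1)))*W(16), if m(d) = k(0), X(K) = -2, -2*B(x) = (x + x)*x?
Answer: 38656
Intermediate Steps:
B(x) = -x**2 (B(x) = -(x + x)*x/2 = -2*x*x/2 = -x**2)
k(n) = -8 + n
W(Z) = -Z**2
m(d) = -8 (m(d) = -8 + 0 = -8)
(-143 + m(X((-4 - 2)*1)))*W(16) = (-143 - 8)*(-1*16**2) = -(-151)*256 = -151*(-256) = 38656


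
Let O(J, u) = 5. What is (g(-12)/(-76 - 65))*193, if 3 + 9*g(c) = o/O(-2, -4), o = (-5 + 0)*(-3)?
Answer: 0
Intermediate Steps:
o = 15 (o = -5*(-3) = 15)
g(c) = 0 (g(c) = -⅓ + (15/5)/9 = -⅓ + (15*(⅕))/9 = -⅓ + (⅑)*3 = -⅓ + ⅓ = 0)
(g(-12)/(-76 - 65))*193 = (0/(-76 - 65))*193 = (0/(-141))*193 = -1/141*0*193 = 0*193 = 0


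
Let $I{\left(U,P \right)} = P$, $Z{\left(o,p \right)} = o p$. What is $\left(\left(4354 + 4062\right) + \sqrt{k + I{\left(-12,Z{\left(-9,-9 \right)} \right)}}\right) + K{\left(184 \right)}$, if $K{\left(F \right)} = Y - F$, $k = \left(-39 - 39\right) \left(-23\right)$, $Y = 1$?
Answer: $8233 + 25 \sqrt{3} \approx 8276.3$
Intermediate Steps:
$k = 1794$ ($k = \left(-78\right) \left(-23\right) = 1794$)
$K{\left(F \right)} = 1 - F$
$\left(\left(4354 + 4062\right) + \sqrt{k + I{\left(-12,Z{\left(-9,-9 \right)} \right)}}\right) + K{\left(184 \right)} = \left(\left(4354 + 4062\right) + \sqrt{1794 - -81}\right) + \left(1 - 184\right) = \left(8416 + \sqrt{1794 + 81}\right) + \left(1 - 184\right) = \left(8416 + \sqrt{1875}\right) - 183 = \left(8416 + 25 \sqrt{3}\right) - 183 = 8233 + 25 \sqrt{3}$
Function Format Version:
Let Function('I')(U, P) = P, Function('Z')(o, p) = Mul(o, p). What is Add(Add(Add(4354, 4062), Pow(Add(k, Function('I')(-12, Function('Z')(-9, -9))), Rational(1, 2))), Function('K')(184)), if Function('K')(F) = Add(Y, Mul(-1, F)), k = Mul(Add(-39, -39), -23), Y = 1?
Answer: Add(8233, Mul(25, Pow(3, Rational(1, 2)))) ≈ 8276.3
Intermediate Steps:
k = 1794 (k = Mul(-78, -23) = 1794)
Function('K')(F) = Add(1, Mul(-1, F))
Add(Add(Add(4354, 4062), Pow(Add(k, Function('I')(-12, Function('Z')(-9, -9))), Rational(1, 2))), Function('K')(184)) = Add(Add(Add(4354, 4062), Pow(Add(1794, Mul(-9, -9)), Rational(1, 2))), Add(1, Mul(-1, 184))) = Add(Add(8416, Pow(Add(1794, 81), Rational(1, 2))), Add(1, -184)) = Add(Add(8416, Pow(1875, Rational(1, 2))), -183) = Add(Add(8416, Mul(25, Pow(3, Rational(1, 2)))), -183) = Add(8233, Mul(25, Pow(3, Rational(1, 2))))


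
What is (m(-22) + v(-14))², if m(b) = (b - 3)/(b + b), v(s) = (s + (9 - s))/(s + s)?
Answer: 361/5929 ≈ 0.060887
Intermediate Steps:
v(s) = 9/(2*s) (v(s) = 9/((2*s)) = 9*(1/(2*s)) = 9/(2*s))
m(b) = (-3 + b)/(2*b) (m(b) = (-3 + b)/((2*b)) = (-3 + b)*(1/(2*b)) = (-3 + b)/(2*b))
(m(-22) + v(-14))² = ((½)*(-3 - 22)/(-22) + (9/2)/(-14))² = ((½)*(-1/22)*(-25) + (9/2)*(-1/14))² = (25/44 - 9/28)² = (19/77)² = 361/5929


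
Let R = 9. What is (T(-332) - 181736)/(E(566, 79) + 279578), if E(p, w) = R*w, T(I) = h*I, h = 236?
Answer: -260088/280289 ≈ -0.92793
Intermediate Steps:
T(I) = 236*I
E(p, w) = 9*w
(T(-332) - 181736)/(E(566, 79) + 279578) = (236*(-332) - 181736)/(9*79 + 279578) = (-78352 - 181736)/(711 + 279578) = -260088/280289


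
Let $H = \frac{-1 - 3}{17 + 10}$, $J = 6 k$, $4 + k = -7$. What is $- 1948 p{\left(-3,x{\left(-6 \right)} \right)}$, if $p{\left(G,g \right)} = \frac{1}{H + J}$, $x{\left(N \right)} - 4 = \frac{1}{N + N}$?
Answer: $\frac{26298}{893} \approx 29.449$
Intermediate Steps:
$k = -11$ ($k = -4 - 7 = -11$)
$J = -66$ ($J = 6 \left(-11\right) = -66$)
$x{\left(N \right)} = 4 + \frac{1}{2 N}$ ($x{\left(N \right)} = 4 + \frac{1}{N + N} = 4 + \frac{1}{2 N}$)
$H = - \frac{4}{27} \approx -0.14815$
$p{\left(G,g \right)} = - \frac{27}{1786}$ ($p{\left(G,g \right)} = \frac{1}{- \frac{4}{27} - 66} = \frac{1}{- \frac{1786}{27}} = - \frac{27}{1786}$)
$- 1948 p{\left(-3,x{\left(-6 \right)} \right)} = \left(-1948\right) \left(- \frac{27}{1786}\right) = \frac{26298}{893}$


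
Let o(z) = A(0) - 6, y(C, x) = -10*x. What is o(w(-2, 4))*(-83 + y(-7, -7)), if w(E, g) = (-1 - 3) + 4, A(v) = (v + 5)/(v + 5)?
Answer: 65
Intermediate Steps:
A(v) = 1 (A(v) = (5 + v)/(5 + v) = 1)
w(E, g) = 0 (w(E, g) = -4 + 4 = 0)
o(z) = -5 (o(z) = 1 - 6 = -5)
o(w(-2, 4))*(-83 + y(-7, -7)) = -5*(-83 - 10*(-7)) = -5*(-83 + 70) = -5*(-13) = 65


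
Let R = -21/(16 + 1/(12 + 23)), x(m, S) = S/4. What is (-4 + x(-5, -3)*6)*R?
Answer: 245/22 ≈ 11.136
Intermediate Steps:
x(m, S) = S/4 (x(m, S) = S*(¼) = S/4)
R = -245/187 (R = -21/(16 + 1/35) = -21/561/35 = -21*35/561 = -245/187 ≈ -1.3102)
(-4 + x(-5, -3)*6)*R = (-4 + ((¼)*(-3))*6)*(-245/187) = (-4 - ¾*6)*(-245/187) = (-4 - 9/2)*(-245/187) = -17/2*(-245/187) = 245/22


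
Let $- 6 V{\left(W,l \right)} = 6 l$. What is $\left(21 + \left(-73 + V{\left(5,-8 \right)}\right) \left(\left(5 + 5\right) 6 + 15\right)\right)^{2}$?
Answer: $23561316$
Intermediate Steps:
$V{\left(W,l \right)} = - l$ ($V{\left(W,l \right)} = - \frac{6 l}{6} = - l$)
$\left(21 + \left(-73 + V{\left(5,-8 \right)}\right) \left(\left(5 + 5\right) 6 + 15\right)\right)^{2} = \left(21 + \left(-73 - -8\right) \left(\left(5 + 5\right) 6 + 15\right)\right)^{2} = \left(21 + \left(-73 + 8\right) \left(10 \cdot 6 + 15\right)\right)^{2} = \left(21 - 65 \left(60 + 15\right)\right)^{2} = \left(21 - 4875\right)^{2} = \left(-4854\right)^{2} = 23561316$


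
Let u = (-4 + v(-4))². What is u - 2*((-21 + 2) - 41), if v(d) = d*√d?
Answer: 72 + 64*I ≈ 72.0 + 64.0*I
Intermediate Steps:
v(d) = d^(3/2)
u = (-4 - 8*I)² (u = (-4 + (-4)^(3/2))² = (-4 - 8*I)² ≈ -48.0 + 64.0*I)
u - 2*((-21 + 2) - 41) = (-48 + 64*I) - 2*((-21 + 2) - 41) = (-48 + 64*I) - 2*(-19 - 41) = (-48 + 64*I) - 2*(-60) = (-48 + 64*I) + 120 = 72 + 64*I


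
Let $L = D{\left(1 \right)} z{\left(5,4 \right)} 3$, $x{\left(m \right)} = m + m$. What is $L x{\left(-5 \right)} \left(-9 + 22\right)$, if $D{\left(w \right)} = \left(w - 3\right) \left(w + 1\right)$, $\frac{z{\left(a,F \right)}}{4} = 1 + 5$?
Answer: $37440$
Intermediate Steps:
$z{\left(a,F \right)} = 24$ ($z{\left(a,F \right)} = 4 \left(1 + 5\right) = 4 \cdot 6 = 24$)
$x{\left(m \right)} = 2 m$
$D{\left(w \right)} = \left(1 + w\right) \left(-3 + w\right)$ ($D{\left(w \right)} = \left(-3 + w\right) \left(1 + w\right) = \left(1 + w\right) \left(-3 + w\right)$)
$L = -288$ ($L = \left(-3 + 1^{2} - 2\right) 24 \cdot 3 = \left(-3 + 1 - 2\right) 24 \cdot 3 = \left(-4\right) 24 \cdot 3 = \left(-96\right) 3 = -288$)
$L x{\left(-5 \right)} \left(-9 + 22\right) = - 288 \cdot 2 \left(-5\right) \left(-9 + 22\right) = \left(-288\right) \left(-10\right) 13 = 2880 \cdot 13 = 37440$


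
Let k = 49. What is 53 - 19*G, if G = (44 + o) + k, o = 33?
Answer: -2341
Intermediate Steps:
G = 126 (G = (44 + 33) + 49 = 77 + 49 = 126)
53 - 19*G = 53 - 19*126 = 53 - 2394 = -2341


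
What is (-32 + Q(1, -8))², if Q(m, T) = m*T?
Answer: 1600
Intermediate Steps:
Q(m, T) = T*m
(-32 + Q(1, -8))² = (-32 - 8*1)² = (-32 - 8)² = (-40)² = 1600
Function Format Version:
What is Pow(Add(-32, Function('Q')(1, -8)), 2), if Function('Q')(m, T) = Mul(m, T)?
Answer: 1600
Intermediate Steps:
Function('Q')(m, T) = Mul(T, m)
Pow(Add(-32, Function('Q')(1, -8)), 2) = Pow(Add(-32, Mul(-8, 1)), 2) = Pow(Add(-32, -8), 2) = Pow(-40, 2) = 1600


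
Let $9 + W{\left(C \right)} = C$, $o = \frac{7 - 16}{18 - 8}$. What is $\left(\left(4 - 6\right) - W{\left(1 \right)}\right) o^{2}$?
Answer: $\frac{243}{50} \approx 4.86$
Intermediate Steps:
$o = - \frac{9}{10} \approx -0.9$
$W{\left(C \right)} = -9 + C$
$\left(\left(4 - 6\right) - W{\left(1 \right)}\right) o^{2} = \left(\left(4 - 6\right) - \left(-9 + 1\right)\right) \left(- \frac{9}{10}\right)^{2} = \left(\left(4 - 6\right) - -8\right) \frac{81}{100} = \left(-2 + 8\right) \frac{81}{100} = 6 \cdot \frac{81}{100} = \frac{243}{50}$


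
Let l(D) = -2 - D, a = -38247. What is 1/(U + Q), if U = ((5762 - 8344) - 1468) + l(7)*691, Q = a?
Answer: -1/48516 ≈ -2.0612e-5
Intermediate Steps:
Q = -38247
U = -10269 (U = ((5762 - 8344) - 1468) + (-2 - 1*7)*691 = (-2582 - 1468) + (-2 - 7)*691 = -4050 - 9*691 = -4050 - 6219 = -10269)
1/(U + Q) = 1/(-10269 - 38247) = 1/(-48516) = -1/48516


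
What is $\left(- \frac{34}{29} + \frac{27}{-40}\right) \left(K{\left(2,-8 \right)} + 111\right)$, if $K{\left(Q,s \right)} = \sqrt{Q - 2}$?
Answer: $- \frac{237873}{1160} \approx -205.06$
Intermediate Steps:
$K{\left(Q,s \right)} = \sqrt{-2 + Q}$
$\left(- \frac{34}{29} + \frac{27}{-40}\right) \left(K{\left(2,-8 \right)} + 111\right) = \left(- \frac{34}{29} + \frac{27}{-40}\right) \left(\sqrt{-2 + 2} + 111\right) = \left(\left(-34\right) \frac{1}{29} + 27 \left(- \frac{1}{40}\right)\right) \left(\sqrt{0} + 111\right) = \left(- \frac{34}{29} - \frac{27}{40}\right) \left(0 + 111\right) = \left(- \frac{2143}{1160}\right) 111 = - \frac{237873}{1160}$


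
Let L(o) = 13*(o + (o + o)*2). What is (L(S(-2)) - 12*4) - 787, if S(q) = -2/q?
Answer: -770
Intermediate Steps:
L(o) = 65*o (L(o) = 13*(o + (2*o)*2) = 13*(o + 4*o) = 13*(5*o) = 65*o)
(L(S(-2)) - 12*4) - 787 = (65*(-2/(-2)) - 12*4) - 787 = (65*(-2*(-1/2)) - 48) - 787 = (65*1 - 48) - 787 = (65 - 48) - 787 = 17 - 787 = -770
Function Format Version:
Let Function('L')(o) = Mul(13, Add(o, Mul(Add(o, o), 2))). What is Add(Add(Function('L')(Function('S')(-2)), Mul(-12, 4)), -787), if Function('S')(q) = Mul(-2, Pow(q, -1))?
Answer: -770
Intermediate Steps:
Function('L')(o) = Mul(65, o) (Function('L')(o) = Mul(13, Add(o, Mul(Mul(2, o), 2))) = Mul(13, Add(o, Mul(4, o))) = Mul(13, Mul(5, o)) = Mul(65, o))
Add(Add(Function('L')(Function('S')(-2)), Mul(-12, 4)), -787) = Add(Add(Mul(65, Mul(-2, Pow(-2, -1))), Mul(-12, 4)), -787) = Add(Add(Mul(65, Mul(-2, Rational(-1, 2))), -48), -787) = Add(Add(Mul(65, 1), -48), -787) = Add(Add(65, -48), -787) = Add(17, -787) = -770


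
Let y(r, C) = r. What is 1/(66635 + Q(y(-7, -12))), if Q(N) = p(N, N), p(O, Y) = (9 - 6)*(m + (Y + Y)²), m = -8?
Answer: 1/67199 ≈ 1.4881e-5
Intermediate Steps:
p(O, Y) = -24 + 12*Y² (p(O, Y) = (9 - 6)*(-8 + (Y + Y)²) = 3*(-8 + (2*Y)²) = 3*(-8 + 4*Y²) = -24 + 12*Y²)
Q(N) = -24 + 12*N²
1/(66635 + Q(y(-7, -12))) = 1/(66635 + (-24 + 12*(-7)²)) = 1/(66635 + (-24 + 12*49)) = 1/(66635 + (-24 + 588)) = 1/(66635 + 564) = 1/67199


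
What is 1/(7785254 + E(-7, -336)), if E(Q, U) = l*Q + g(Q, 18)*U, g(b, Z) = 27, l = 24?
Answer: 1/7776014 ≈ 1.2860e-7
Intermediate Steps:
E(Q, U) = 24*Q + 27*U
1/(7785254 + E(-7, -336)) = 1/(7785254 + (24*(-7) + 27*(-336))) = 1/(7785254 + (-168 - 9072)) = 1/(7785254 - 9240) = 1/7776014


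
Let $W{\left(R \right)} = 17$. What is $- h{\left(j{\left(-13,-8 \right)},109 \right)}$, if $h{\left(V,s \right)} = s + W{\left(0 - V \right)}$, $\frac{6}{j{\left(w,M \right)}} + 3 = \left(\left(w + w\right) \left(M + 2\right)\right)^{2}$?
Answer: $-126$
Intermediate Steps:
$j{\left(w,M \right)} = \frac{6}{-3 + 4 w^{2} \left(2 + M\right)^{2}}$ ($j{\left(w,M \right)} = \frac{6}{-3 + \left(\left(w + w\right) \left(M + 2\right)\right)^{2}} = \frac{6}{-3 + \left(2 w \left(2 + M\right)\right)^{2}} = \frac{6}{-3 + 4 w^{2} \left(2 + M\right)^{2}}$)
$h{\left(V,s \right)} = 17 + s$ ($h{\left(V,s \right)} = s + 17 = 17 + s$)
$- h{\left(j{\left(-13,-8 \right)},109 \right)} = - (17 + 109) = \left(-1\right) 126 = -126$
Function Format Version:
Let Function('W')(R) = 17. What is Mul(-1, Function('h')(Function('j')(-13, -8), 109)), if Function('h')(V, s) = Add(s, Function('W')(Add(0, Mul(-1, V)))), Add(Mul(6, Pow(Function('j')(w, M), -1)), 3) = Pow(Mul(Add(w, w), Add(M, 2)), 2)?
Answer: -126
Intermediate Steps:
Function('j')(w, M) = Mul(6, Pow(Add(-3, Mul(4, Pow(w, 2), Pow(Add(2, M), 2))), -1)) (Function('j')(w, M) = Mul(6, Pow(Add(-3, Pow(Mul(Add(w, w), Add(M, 2)), 2)), -1)) = Mul(6, Pow(Add(-3, Pow(Mul(Mul(2, w), Add(2, M)), 2)), -1)) = Mul(6, Pow(Add(-3, Pow(Mul(2, w, Add(2, M)), 2)), -1)) = Mul(6, Pow(Add(-3, Mul(4, Pow(w, 2), Pow(Add(2, M), 2))), -1)))
Function('h')(V, s) = Add(17, s) (Function('h')(V, s) = Add(s, 17) = Add(17, s))
Mul(-1, Function('h')(Function('j')(-13, -8), 109)) = Mul(-1, Add(17, 109)) = Mul(-1, 126) = -126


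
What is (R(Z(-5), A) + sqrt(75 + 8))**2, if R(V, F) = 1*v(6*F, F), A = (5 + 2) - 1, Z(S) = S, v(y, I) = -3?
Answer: (3 - sqrt(83))**2 ≈ 37.337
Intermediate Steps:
A = 6 (A = 7 - 1 = 6)
R(V, F) = -3 (R(V, F) = 1*(-3) = -3)
(R(Z(-5), A) + sqrt(75 + 8))**2 = (-3 + sqrt(75 + 8))**2 = (-3 + sqrt(83))**2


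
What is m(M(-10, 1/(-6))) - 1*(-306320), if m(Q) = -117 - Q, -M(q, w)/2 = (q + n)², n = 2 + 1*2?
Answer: 306275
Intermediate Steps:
n = 4 (n = 2 + 2 = 4)
M(q, w) = -2*(4 + q)² (M(q, w) = -2*(q + 4)² = -2*(4 + q)²)
m(M(-10, 1/(-6))) - 1*(-306320) = (-117 - (-2)*(4 - 10)²) - 1*(-306320) = (-117 - (-2)*(-6)²) + 306320 = (-117 - (-2)*36) + 306320 = (-117 - 1*(-72)) + 306320 = (-117 + 72) + 306320 = -45 + 306320 = 306275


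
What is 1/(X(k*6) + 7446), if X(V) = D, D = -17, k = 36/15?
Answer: 1/7429 ≈ 0.00013461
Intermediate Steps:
k = 12/5 (k = 36*(1/15) = 12/5 ≈ 2.4000)
X(V) = -17
1/(X(k*6) + 7446) = 1/(-17 + 7446) = 1/7429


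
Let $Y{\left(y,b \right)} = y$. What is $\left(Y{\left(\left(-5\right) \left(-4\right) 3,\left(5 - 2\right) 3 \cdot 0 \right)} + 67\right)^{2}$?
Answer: $16129$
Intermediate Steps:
$\left(Y{\left(\left(-5\right) \left(-4\right) 3,\left(5 - 2\right) 3 \cdot 0 \right)} + 67\right)^{2} = \left(\left(-5\right) \left(-4\right) 3 + 67\right)^{2} = \left(20 \cdot 3 + 67\right)^{2} = \left(60 + 67\right)^{2} = 127^{2} = 16129$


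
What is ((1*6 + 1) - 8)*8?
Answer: -8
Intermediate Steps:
((1*6 + 1) - 8)*8 = ((6 + 1) - 8)*8 = (7 - 8)*8 = -1*8 = -8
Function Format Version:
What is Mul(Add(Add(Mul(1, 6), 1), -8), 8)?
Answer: -8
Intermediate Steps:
Mul(Add(Add(Mul(1, 6), 1), -8), 8) = Mul(Add(Add(6, 1), -8), 8) = Mul(Add(7, -8), 8) = Mul(-1, 8) = -8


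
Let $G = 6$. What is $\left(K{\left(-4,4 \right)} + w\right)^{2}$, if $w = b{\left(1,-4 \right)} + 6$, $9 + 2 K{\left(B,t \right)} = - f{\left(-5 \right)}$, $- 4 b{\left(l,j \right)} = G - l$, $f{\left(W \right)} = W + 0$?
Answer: $\frac{121}{16} \approx 7.5625$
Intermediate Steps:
$f{\left(W \right)} = W$
$b{\left(l,j \right)} = - \frac{3}{2} + \frac{l}{4}$ ($b{\left(l,j \right)} = - \frac{6 - l}{4} = - \frac{3}{2} + \frac{l}{4}$)
$K{\left(B,t \right)} = -2$ ($K{\left(B,t \right)} = - \frac{9}{2} + \frac{\left(-1\right) \left(-5\right)}{2} = - \frac{9}{2} + \frac{1}{2} \cdot 5 = - \frac{9}{2} + \frac{5}{2} = -2$)
$w = \frac{19}{4}$ ($w = \left(- \frac{3}{2} + \frac{1}{4} \cdot 1\right) + 6 = \left(- \frac{3}{2} + \frac{1}{4}\right) + 6 = - \frac{5}{4} + 6 = \frac{19}{4} \approx 4.75$)
$\left(K{\left(-4,4 \right)} + w\right)^{2} = \left(-2 + \frac{19}{4}\right)^{2} = \left(\frac{11}{4}\right)^{2} = \frac{121}{16}$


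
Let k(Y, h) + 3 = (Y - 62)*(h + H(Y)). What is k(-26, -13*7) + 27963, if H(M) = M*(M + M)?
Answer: -83008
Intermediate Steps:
H(M) = 2*M**2 (H(M) = M*(2*M) = 2*M**2)
k(Y, h) = -3 + (-62 + Y)*(h + 2*Y**2) (k(Y, h) = -3 + (Y - 62)*(h + 2*Y**2) = -3 + (-62 + Y)*(h + 2*Y**2))
k(-26, -13*7) + 27963 = (-3 - 124*(-26)**2 - (-806)*7 + 2*(-26)**3 - (-338)*7) + 27963 = (-3 - 124*676 - 62*(-91) + 2*(-17576) - 26*(-91)) + 27963 = (-3 - 83824 + 5642 - 35152 + 2366) + 27963 = -110971 + 27963 = -83008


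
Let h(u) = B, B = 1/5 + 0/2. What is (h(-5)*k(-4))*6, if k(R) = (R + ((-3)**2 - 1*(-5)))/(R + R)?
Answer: -3/2 ≈ -1.5000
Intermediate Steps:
B = 1/5 (B = 1*(1/5) + 0*(1/2) = 1/5 + 0 = 1/5 ≈ 0.20000)
h(u) = 1/5
k(R) = (14 + R)/(2*R) (k(R) = (R + (9 + 5))/((2*R)) = (R + 14)*(1/(2*R)) = (14 + R)*(1/(2*R)) = (14 + R)/(2*R))
(h(-5)*k(-4))*6 = (((1/2)*(14 - 4)/(-4))/5)*6 = (((1/2)*(-1/4)*10)/5)*6 = ((1/5)*(-5/4))*6 = -1/4*6 = -3/2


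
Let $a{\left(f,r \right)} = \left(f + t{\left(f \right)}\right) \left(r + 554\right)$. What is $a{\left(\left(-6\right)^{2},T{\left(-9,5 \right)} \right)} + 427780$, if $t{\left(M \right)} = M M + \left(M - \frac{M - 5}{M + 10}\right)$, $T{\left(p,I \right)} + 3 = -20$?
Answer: $\frac{53076187}{46} \approx 1.1538 \cdot 10^{6}$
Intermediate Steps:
$T{\left(p,I \right)} = -23$ ($T{\left(p,I \right)} = -3 - 20 = -23$)
$t{\left(M \right)} = M + M^{2} - \frac{-5 + M}{10 + M}$ ($t{\left(M \right)} = M^{2} + \left(M - \frac{-5 + M}{10 + M}\right) = M + M^{2} - \frac{-5 + M}{10 + M}$)
$a{\left(f,r \right)} = \left(554 + r\right) \left(f + \frac{5 + f^{3} + 9 f + 11 f^{2}}{10 + f}\right)$ ($a{\left(f,r \right)} = \left(f + \frac{5 + f^{3} + 9 f + 11 f^{2}}{10 + f}\right) \left(r + 554\right) = \left(f + \frac{5 + f^{3} + 9 f + 11 f^{2}}{10 + f}\right) \left(554 + r\right) = \left(554 + r\right) \left(f + \frac{5 + f^{3} + 9 f + 11 f^{2}}{10 + f}\right)$)
$a{\left(\left(-6\right)^{2},T{\left(-9,5 \right)} \right)} + 427780 = \frac{2770 + 5 \left(-23\right) + 554 \left(\left(-6\right)^{2}\right)^{3} + 6648 \left(\left(-6\right)^{2}\right)^{2} + 10526 \left(-6\right)^{2} - 23 \left(\left(-6\right)^{2}\right)^{3} + 12 \left(-23\right) \left(\left(-6\right)^{2}\right)^{2} + 19 \left(-6\right)^{2} \left(-23\right)}{10 + \left(-6\right)^{2}} + 427780 = \frac{2770 - 115 + 554 \cdot 36^{3} + 6648 \cdot 36^{2} + 10526 \cdot 36 - 23 \cdot 36^{3} + 12 \left(-23\right) 36^{2} + 19 \cdot 36 \left(-23\right)}{10 + 36} + 427780 = \frac{2770 - 115 + 554 \cdot 46656 + 6648 \cdot 1296 + 378936 - 1073088 + 12 \left(-23\right) 1296 - 15732}{46} + 427780 = \frac{2770 - 115 + 25847424 + 8615808 + 378936 - 1073088 - 357696 - 15732}{46} + 427780 = \frac{1}{46} \cdot 33398307 + 427780 = \frac{33398307}{46} + 427780 = \frac{53076187}{46}$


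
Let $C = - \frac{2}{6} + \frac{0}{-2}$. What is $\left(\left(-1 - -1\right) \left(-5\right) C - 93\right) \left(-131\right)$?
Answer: $12183$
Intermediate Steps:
$C = - \frac{1}{3}$ ($C = \left(-2\right) \frac{1}{6} + 0 \left(- \frac{1}{2}\right) = - \frac{1}{3} + 0 = - \frac{1}{3} \approx -0.33333$)
$\left(\left(-1 - -1\right) \left(-5\right) C - 93\right) \left(-131\right) = \left(\left(-1 - -1\right) \left(-5\right) \left(- \frac{1}{3}\right) - 93\right) \left(-131\right) = \left(\left(-1 + 1\right) \left(-5\right) \left(- \frac{1}{3}\right) - 93\right) \left(-131\right) = \left(0 \left(-5\right) \left(- \frac{1}{3}\right) - 93\right) \left(-131\right) = \left(0 \left(- \frac{1}{3}\right) - 93\right) \left(-131\right) = \left(0 - 93\right) \left(-131\right) = \left(-93\right) \left(-131\right) = 12183$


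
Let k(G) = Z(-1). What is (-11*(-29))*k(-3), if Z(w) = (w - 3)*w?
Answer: 1276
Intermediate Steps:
Z(w) = w*(-3 + w) (Z(w) = (-3 + w)*w = w*(-3 + w))
k(G) = 4 (k(G) = -(-3 - 1) = -1*(-4) = 4)
(-11*(-29))*k(-3) = -11*(-29)*4 = 319*4 = 1276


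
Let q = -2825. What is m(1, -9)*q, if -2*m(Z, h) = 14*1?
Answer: 19775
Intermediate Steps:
m(Z, h) = -7
m(1, -9)*q = -7*(-2825) = 19775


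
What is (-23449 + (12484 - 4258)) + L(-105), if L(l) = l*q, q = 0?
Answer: -15223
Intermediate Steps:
L(l) = 0 (L(l) = l*0 = 0)
(-23449 + (12484 - 4258)) + L(-105) = (-23449 + (12484 - 4258)) + 0 = (-23449 + 8226) + 0 = -15223 + 0 = -15223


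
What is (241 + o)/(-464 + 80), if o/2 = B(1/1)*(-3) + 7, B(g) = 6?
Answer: -73/128 ≈ -0.57031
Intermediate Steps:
o = -22 (o = 2*(6*(-3) + 7) = 2*(-18 + 7) = 2*(-11) = -22)
(241 + o)/(-464 + 80) = (241 - 22)/(-464 + 80) = 219/(-384) = 219*(-1/384) = -73/128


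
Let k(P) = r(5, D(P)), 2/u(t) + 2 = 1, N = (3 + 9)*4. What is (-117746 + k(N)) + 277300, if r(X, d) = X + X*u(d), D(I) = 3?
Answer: 159549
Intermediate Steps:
N = 48 (N = 12*4 = 48)
u(t) = -2 (u(t) = 2/(-2 + 1) = 2/(-1) = 2*(-1) = -2)
r(X, d) = -X (r(X, d) = X + X*(-2) = X - 2*X = -X)
k(P) = -5 (k(P) = -1*5 = -5)
(-117746 + k(N)) + 277300 = (-117746 - 5) + 277300 = -117751 + 277300 = 159549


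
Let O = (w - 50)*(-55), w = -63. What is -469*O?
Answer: -2914835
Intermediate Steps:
O = 6215 (O = (-63 - 50)*(-55) = -113*(-55) = 6215)
-469*O = -469*6215 = -2914835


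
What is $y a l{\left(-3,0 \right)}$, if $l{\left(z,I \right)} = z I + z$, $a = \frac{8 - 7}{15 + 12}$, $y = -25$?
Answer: $\frac{25}{9} \approx 2.7778$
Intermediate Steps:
$a = \frac{1}{27}$ ($a = 1 \cdot \frac{1}{27} = \frac{1}{27} \approx 0.037037$)
$l{\left(z,I \right)} = z + I z$ ($l{\left(z,I \right)} = I z + z = z + I z$)
$y a l{\left(-3,0 \right)} = \left(-25\right) \frac{1}{27} \left(- 3 \left(1 + 0\right)\right) = - \frac{25 \left(\left(-3\right) 1\right)}{27} = \left(- \frac{25}{27}\right) \left(-3\right) = \frac{25}{9}$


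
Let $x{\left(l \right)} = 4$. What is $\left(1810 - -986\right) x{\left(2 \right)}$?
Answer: $11184$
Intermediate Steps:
$\left(1810 - -986\right) x{\left(2 \right)} = \left(1810 - -986\right) 4 = \left(1810 + 986\right) 4 = 2796 \cdot 4 = 11184$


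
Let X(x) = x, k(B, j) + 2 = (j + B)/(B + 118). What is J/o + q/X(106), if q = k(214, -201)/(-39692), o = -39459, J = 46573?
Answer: -65055043871263/55117943652576 ≈ -1.1803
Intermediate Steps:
k(B, j) = -2 + (B + j)/(118 + B) (k(B, j) = -2 + (j + B)/(B + 118) = -2 + (B + j)/(118 + B))
q = 651/13177744 (q = ((-236 - 201 - 1*214)/(118 + 214))/(-39692) = ((-236 - 201 - 214)/332)*(-1/39692) = ((1/332)*(-651))*(-1/39692) = -651/332*(-1/39692) = 651/13177744 ≈ 4.9401e-5)
J/o + q/X(106) = 46573/(-39459) + (651/13177744)/106 = 46573*(-1/39459) + (651/13177744)*(1/106) = -46573/39459 + 651/1396840864 = -65055043871263/55117943652576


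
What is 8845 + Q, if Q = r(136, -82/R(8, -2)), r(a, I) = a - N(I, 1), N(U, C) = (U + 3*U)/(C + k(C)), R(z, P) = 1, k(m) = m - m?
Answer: 9309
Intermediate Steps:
k(m) = 0
N(U, C) = 4*U/C (N(U, C) = (U + 3*U)/(C + 0) = (4*U)/C = 4*U/C)
r(a, I) = a - 4*I (r(a, I) = a - 4*I/1 = a - 4*I)
Q = 464 (Q = 136 - (-328)/1 = 136 - (-328) = 136 - 4*(-82) = 136 + 328 = 464)
8845 + Q = 8845 + 464 = 9309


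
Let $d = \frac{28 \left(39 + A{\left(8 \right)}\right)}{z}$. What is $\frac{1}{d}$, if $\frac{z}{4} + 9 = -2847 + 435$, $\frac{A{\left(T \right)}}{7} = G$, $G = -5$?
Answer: $- \frac{2421}{28} \approx -86.464$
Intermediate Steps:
$A{\left(T \right)} = -35$ ($A{\left(T \right)} = 7 \left(-5\right) = -35$)
$z = -9684$ ($z = -36 + 4 \left(-2847 + 435\right) = -36 + 4 \left(-2412\right) = -36 - 9648 = -9684$)
$d = - \frac{28}{2421}$ ($d = \frac{28 \left(39 - 35\right)}{-9684} = 28 \cdot 4 \left(- \frac{1}{9684}\right) = 112 \left(- \frac{1}{9684}\right) = - \frac{28}{2421} \approx -0.011565$)
$\frac{1}{d} = \frac{1}{- \frac{28}{2421}} = - \frac{2421}{28}$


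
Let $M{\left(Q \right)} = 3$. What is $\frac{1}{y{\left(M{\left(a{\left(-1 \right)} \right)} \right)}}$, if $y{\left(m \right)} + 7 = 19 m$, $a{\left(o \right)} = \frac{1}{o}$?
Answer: $\frac{1}{50} \approx 0.02$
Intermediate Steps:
$y{\left(m \right)} = -7 + 19 m$
$\frac{1}{y{\left(M{\left(a{\left(-1 \right)} \right)} \right)}} = \frac{1}{-7 + 19 \cdot 3} = \frac{1}{-7 + 57} = \frac{1}{50}$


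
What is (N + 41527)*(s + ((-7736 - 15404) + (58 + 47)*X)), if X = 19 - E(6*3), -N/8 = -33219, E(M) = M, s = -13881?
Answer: -11343511564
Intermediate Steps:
N = 265752 (N = -8*(-33219) = 265752)
X = 1 (X = 19 - 6*3 = 19 - 1*18 = 19 - 18 = 1)
(N + 41527)*(s + ((-7736 - 15404) + (58 + 47)*X)) = (265752 + 41527)*(-13881 + ((-7736 - 15404) + (58 + 47)*1)) = 307279*(-13881 + (-23140 + 105*1)) = 307279*(-13881 + (-23140 + 105)) = 307279*(-13881 - 23035) = 307279*(-36916) = -11343511564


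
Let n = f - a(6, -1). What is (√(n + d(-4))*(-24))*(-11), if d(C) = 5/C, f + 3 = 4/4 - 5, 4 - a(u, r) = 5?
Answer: 132*I*√29 ≈ 710.84*I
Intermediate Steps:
a(u, r) = -1 (a(u, r) = 4 - 1*5 = 4 - 5 = -1)
f = -7 (f = -3 + (4/4 - 5) = -3 + (4*(¼) - 5) = -3 + (1 - 5) = -3 - 4 = -7)
n = -6 (n = -7 - 1*(-1) = -7 + 1 = -6)
(√(n + d(-4))*(-24))*(-11) = (√(-6 + 5/(-4))*(-24))*(-11) = (√(-6 + 5*(-¼))*(-24))*(-11) = (√(-6 - 5/4)*(-24))*(-11) = (√(-29/4)*(-24))*(-11) = ((I*√29/2)*(-24))*(-11) = -12*I*√29*(-11) = 132*I*√29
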